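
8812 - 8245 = 567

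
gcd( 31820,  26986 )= 2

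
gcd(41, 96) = 1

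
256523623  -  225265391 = 31258232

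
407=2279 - 1872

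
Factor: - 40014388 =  - 2^2*23^1*434939^1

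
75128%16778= 8016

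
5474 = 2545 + 2929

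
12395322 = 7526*1647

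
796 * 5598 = 4456008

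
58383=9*6487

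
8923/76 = 8923/76 = 117.41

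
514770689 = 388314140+126456549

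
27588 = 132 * 209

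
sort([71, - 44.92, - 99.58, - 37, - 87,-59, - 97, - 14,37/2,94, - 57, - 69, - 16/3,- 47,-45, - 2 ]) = [ - 99.58 , - 97, - 87,  -  69  , - 59,- 57,-47,  -  45, - 44.92,  -  37, - 14, - 16/3, - 2, 37/2, 71,94]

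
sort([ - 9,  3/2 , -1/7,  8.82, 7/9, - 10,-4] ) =[ - 10, -9 , - 4, - 1/7, 7/9,3/2 , 8.82]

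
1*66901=66901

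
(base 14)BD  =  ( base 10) 167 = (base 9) 205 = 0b10100111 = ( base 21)7K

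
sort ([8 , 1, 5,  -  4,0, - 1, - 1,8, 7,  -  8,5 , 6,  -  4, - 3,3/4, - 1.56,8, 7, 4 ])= [ - 8, - 4, - 4, - 3, - 1.56, - 1, - 1,  0, 3/4, 1,4, 5,5,  6, 7,7, 8,8,8] 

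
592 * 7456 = 4413952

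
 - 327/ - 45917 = 327/45917= 0.01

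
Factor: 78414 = 2^1 *3^1* 7^1*1867^1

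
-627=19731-20358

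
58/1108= 29/554 = 0.05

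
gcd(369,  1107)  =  369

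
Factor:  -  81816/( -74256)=2^( - 1)*13^(-1 )*17^(-1)*487^1= 487/442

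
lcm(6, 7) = 42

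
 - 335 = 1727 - 2062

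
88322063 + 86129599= 174451662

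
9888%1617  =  186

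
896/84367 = 896/84367 = 0.01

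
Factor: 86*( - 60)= - 5160 = - 2^3* 3^1*5^1 * 43^1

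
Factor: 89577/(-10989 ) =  - 3^(  -  1)*11^( - 1)*269^1=- 269/33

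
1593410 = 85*18746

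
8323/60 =8323/60 = 138.72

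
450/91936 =225/45968= 0.00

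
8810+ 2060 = 10870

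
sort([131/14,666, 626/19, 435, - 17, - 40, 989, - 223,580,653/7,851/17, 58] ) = [  -  223 , - 40, - 17,131/14, 626/19,851/17, 58,653/7, 435, 580, 666,  989]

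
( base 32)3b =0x6b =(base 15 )72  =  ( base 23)4f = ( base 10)107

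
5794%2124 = 1546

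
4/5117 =4/5117 = 0.00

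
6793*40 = 271720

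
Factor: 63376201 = 7^1*23^1 * 41^1*9601^1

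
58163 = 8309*7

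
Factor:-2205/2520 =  - 7/8 = - 2^( - 3) *7^1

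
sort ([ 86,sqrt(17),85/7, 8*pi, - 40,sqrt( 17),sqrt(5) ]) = [-40,sqrt (5 ),sqrt( 17),sqrt(17), 85/7,8*pi,86] 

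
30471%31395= 30471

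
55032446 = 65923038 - 10890592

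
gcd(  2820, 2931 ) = 3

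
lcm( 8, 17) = 136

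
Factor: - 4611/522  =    -  53/6 = -2^( - 1 )*3^( -1 )*53^1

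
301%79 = 64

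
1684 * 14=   23576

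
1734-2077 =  - 343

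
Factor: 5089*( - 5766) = -2^1*3^1*7^1*31^2 * 727^1 = -  29343174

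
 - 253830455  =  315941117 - 569771572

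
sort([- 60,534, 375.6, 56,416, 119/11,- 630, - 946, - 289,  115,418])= [ - 946, - 630, - 289, - 60, 119/11,56, 115,375.6,416, 418,534 ] 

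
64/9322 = 32/4661 = 0.01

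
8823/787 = 11 + 166/787 = 11.21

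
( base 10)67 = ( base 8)103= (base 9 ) 74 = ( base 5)232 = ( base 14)4B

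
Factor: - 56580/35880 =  - 41/26 = - 2^(  -  1)*13^ ( - 1)*41^1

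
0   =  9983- 9983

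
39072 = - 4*( - 9768)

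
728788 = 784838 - 56050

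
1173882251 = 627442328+546439923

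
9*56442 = 507978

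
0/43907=0 = 0.00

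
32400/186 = 174 +6/31 = 174.19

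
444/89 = 4+88/89 = 4.99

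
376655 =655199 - 278544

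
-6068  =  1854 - 7922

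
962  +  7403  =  8365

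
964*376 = 362464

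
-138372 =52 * ( - 2661) 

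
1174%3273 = 1174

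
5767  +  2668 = 8435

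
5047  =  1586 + 3461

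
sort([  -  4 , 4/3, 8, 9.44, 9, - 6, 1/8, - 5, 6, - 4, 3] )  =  [  -  6, - 5, - 4, - 4 , 1/8,4/3, 3, 6,8, 9, 9.44]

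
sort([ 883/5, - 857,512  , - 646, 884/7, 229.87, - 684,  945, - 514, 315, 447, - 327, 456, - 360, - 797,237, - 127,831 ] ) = [ - 857, -797, - 684, - 646, - 514 , - 360, - 327,-127,884/7,  883/5,229.87, 237,315,447,  456, 512,831, 945]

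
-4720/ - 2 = 2360/1 = 2360.00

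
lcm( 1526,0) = 0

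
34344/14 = 17172/7 = 2453.14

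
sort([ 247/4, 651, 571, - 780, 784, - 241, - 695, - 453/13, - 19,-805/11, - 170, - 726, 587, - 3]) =[ - 780, - 726, - 695, - 241, - 170,-805/11,-453/13, - 19, - 3, 247/4,571  ,  587, 651, 784 ]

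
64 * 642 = 41088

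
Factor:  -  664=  - 2^3*83^1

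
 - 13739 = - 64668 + 50929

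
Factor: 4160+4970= 9130 = 2^1*5^1 * 11^1*83^1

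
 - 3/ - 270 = 1/90 = 0.01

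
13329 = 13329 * 1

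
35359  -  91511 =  - 56152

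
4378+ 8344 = 12722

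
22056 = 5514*4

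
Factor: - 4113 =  - 3^2*457^1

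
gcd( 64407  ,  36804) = 9201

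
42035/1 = 42035 =42035.00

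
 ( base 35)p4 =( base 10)879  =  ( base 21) 1KI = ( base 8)1557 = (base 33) ql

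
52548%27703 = 24845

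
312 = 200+112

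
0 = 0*86458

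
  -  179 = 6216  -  6395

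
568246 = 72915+495331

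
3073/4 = 3073/4 = 768.25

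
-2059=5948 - 8007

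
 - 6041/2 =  - 6041/2 = - 3020.50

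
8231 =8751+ - 520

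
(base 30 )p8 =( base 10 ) 758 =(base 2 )1011110110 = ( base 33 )mw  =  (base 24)17E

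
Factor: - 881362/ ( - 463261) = 2^1*440681^1*463261^( - 1)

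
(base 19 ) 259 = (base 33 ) p1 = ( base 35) nl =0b1100111010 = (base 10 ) 826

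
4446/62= 2223/31 = 71.71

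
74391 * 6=446346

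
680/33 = 20 + 20/33 = 20.61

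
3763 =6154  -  2391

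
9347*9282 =86758854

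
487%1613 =487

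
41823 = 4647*9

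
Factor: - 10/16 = - 5/8= - 2^( - 3)*5^1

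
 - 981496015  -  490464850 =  - 1471960865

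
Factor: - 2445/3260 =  - 2^(- 2)*3^1 =- 3/4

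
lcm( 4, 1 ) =4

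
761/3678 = 761/3678 = 0.21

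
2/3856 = 1/1928 =0.00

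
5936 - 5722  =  214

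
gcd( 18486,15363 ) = 9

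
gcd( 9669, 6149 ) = 11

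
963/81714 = 321/27238 = 0.01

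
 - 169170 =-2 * 84585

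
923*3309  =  3054207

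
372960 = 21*17760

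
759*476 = 361284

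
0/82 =0 = 0.00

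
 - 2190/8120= - 219/812 = - 0.27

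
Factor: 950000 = 2^4 *5^5* 19^1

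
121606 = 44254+77352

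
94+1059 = 1153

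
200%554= 200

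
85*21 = 1785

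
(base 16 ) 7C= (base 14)8C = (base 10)124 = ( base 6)324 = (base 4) 1330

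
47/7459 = 47/7459 =0.01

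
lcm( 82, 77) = 6314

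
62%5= 2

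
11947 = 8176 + 3771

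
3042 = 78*39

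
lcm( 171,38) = 342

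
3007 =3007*1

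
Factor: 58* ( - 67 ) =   -  2^1*29^1*67^1 = -3886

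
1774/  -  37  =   - 48 + 2/37  =  -47.95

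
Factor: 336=2^4 * 3^1*7^1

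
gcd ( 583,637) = 1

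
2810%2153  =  657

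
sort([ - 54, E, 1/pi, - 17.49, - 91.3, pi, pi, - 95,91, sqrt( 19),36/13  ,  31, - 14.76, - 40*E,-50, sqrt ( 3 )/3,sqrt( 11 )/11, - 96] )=[ - 40*E, - 96, - 95, - 91.3, - 54, -50, - 17.49, - 14.76, sqrt( 11) /11,  1/pi, sqrt(3)/3, E,36/13,pi,pi, sqrt( 19 ), 31, 91]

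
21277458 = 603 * 35286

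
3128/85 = 184/5 = 36.80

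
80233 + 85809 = 166042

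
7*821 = 5747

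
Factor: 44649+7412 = 79^1*659^1 = 52061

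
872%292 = 288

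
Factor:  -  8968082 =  - 2^1*4484041^1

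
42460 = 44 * 965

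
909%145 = 39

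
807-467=340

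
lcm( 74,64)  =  2368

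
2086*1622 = 3383492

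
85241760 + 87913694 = 173155454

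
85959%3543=927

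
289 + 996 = 1285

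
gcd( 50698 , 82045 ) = 1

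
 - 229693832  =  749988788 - 979682620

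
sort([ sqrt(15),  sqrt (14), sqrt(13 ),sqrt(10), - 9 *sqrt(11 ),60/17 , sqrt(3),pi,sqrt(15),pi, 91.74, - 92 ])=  [ - 92 ,-9* sqrt( 11),sqrt(3 ),pi,pi,sqrt (10) , 60/17,sqrt( 13 ),sqrt( 14 ),sqrt(15),sqrt(15), 91.74]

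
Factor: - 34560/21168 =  - 2^4*5^1*7^( - 2) = - 80/49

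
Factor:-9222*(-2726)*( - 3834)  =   - 96383585448  =  - 2^3* 3^4 * 29^2*47^1*53^1*71^1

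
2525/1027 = 2525/1027 = 2.46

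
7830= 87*90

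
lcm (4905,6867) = 34335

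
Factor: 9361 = 11^1*23^1 * 37^1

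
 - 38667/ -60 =12889/20 = 644.45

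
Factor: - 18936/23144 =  - 3^2 * 11^( - 1) = - 9/11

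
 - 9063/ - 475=19 +2/25=19.08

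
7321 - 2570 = 4751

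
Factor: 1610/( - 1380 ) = -2^( - 1) * 3^( - 1 )*7^1  =  -7/6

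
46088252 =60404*763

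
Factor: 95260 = 2^2*5^1* 11^1*433^1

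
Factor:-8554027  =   - 8554027^1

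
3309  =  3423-114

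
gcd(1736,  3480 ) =8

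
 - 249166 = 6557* ( - 38)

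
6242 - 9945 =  - 3703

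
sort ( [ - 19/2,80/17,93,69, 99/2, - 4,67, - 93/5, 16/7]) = [ - 93/5, - 19/2, - 4,16/7,80/17, 99/2,  67,69, 93]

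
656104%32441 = 7284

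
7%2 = 1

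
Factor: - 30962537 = - 43^1*720059^1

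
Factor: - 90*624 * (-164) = 9210240 = 2^7*3^3 *5^1*13^1*41^1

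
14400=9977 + 4423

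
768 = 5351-4583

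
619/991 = 619/991 = 0.62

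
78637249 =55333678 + 23303571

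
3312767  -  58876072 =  - 55563305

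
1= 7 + -6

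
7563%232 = 139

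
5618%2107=1404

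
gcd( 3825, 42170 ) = 5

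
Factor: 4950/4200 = 2^ (-2 )*3^1*7^(  -  1 )*11^1 = 33/28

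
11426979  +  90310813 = 101737792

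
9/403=9/403=0.02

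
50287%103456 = 50287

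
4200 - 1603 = 2597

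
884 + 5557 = 6441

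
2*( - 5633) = - 11266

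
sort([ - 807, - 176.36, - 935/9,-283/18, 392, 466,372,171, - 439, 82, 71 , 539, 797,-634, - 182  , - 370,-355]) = [  -  807, - 634, - 439, - 370, - 355,  -  182, - 176.36, - 935/9, - 283/18 , 71, 82 , 171, 372, 392, 466, 539, 797] 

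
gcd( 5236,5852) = 308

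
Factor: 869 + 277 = 1146 = 2^1*3^1*191^1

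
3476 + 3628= 7104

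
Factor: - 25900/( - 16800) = 37/24= 2^(-3 )*3^( - 1)*37^1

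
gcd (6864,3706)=2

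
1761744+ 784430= 2546174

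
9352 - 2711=6641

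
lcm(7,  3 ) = 21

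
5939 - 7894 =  - 1955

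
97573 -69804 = 27769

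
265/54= 265/54 = 4.91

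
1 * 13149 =13149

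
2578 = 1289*2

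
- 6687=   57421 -64108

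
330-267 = 63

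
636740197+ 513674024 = 1150414221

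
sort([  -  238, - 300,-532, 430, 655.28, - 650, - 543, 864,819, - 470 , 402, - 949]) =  [ - 949, - 650,  -  543,-532, - 470,  -  300, - 238, 402, 430, 655.28, 819,864]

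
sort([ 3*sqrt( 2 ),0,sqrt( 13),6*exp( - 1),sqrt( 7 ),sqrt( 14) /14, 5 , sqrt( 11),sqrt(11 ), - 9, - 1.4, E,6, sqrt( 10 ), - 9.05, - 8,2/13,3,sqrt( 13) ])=[ - 9.05, - 9, - 8, - 1.4,0,  2/13, sqrt( 14)/14,6*exp ( - 1),sqrt( 7 ),E, 3,  sqrt( 10),  sqrt(11 ),sqrt( 11 ), sqrt(13), sqrt( 13 ),3*sqrt( 2), 5,6 ] 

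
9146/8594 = 4573/4297 = 1.06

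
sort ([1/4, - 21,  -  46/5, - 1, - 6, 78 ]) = [ - 21, - 46/5, - 6, - 1 , 1/4,  78 ] 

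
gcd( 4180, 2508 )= 836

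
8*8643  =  69144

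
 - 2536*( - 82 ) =207952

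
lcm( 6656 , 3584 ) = 46592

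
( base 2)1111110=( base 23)5b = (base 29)4a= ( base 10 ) 126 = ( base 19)6C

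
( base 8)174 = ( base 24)54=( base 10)124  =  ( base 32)3S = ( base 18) 6g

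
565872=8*70734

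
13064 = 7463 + 5601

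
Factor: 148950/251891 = 2^1 * 3^2*5^2*761^(  -  1 )=   450/761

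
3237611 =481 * 6731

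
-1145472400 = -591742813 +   -  553729587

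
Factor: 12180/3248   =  15/4 =2^(-2)*3^1*5^1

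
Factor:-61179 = - 3^1*20393^1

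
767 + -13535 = -12768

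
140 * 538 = 75320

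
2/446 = 1/223 = 0.00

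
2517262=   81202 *31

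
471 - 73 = 398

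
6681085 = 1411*4735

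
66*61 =4026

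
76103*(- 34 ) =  - 2587502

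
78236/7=78236/7 = 11176.57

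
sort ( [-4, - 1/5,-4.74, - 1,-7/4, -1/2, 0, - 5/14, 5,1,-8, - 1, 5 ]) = [ - 8, - 4.74, - 4, - 7/4, - 1, -1,  -  1/2 , - 5/14, - 1/5, 0, 1, 5, 5]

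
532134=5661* 94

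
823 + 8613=9436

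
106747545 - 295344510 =  -  188596965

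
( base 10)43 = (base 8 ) 53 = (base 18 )27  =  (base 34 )19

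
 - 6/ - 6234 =1/1039= 0.00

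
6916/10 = 3458/5 = 691.60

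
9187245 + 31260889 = 40448134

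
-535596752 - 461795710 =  - 997392462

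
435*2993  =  1301955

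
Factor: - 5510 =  - 2^1*5^1*19^1*29^1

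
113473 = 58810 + 54663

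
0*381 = 0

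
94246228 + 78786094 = 173032322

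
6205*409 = 2537845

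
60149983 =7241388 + 52908595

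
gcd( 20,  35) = 5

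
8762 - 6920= 1842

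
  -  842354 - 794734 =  - 1637088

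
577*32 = 18464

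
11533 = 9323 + 2210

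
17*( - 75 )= - 1275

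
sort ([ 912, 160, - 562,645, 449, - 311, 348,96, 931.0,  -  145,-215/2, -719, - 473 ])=[ - 719, - 562, - 473, - 311, - 145, - 215/2,96, 160, 348 , 449,  645, 912, 931.0 ]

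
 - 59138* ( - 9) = 532242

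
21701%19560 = 2141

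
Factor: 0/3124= 0^1 = 0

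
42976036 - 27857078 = 15118958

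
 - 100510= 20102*( - 5) 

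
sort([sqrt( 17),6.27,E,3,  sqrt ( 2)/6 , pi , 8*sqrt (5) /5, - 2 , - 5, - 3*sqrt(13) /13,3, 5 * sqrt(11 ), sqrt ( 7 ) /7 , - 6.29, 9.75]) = [ - 6.29, - 5, - 2, - 3*sqrt(13)/13, sqrt( 2)/6, sqrt( 7)/7,E, 3, 3 , pi,8*sqrt( 5 )/5 , sqrt ( 17),6.27,9.75, 5*sqrt( 11 )] 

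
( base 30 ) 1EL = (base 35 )13B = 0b10100111101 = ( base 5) 20331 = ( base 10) 1341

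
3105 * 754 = 2341170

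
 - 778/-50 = 389/25 =15.56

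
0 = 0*292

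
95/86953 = 95/86953 =0.00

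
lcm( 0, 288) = 0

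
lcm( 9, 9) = 9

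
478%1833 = 478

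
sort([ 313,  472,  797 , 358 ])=[313, 358,472, 797] 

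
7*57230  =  400610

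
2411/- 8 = - 302 + 5/8 = - 301.38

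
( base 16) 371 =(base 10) 881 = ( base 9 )1178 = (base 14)46D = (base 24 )1CH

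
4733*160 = 757280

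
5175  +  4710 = 9885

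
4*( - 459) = -1836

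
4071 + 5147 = 9218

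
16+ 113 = 129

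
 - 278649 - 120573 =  - 399222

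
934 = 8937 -8003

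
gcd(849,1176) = 3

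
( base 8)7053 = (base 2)111000101011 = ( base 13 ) 1860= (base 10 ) 3627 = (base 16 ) E2B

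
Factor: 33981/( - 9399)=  - 47/13  =  -13^ ( - 1 )*47^1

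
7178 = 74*97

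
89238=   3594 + 85644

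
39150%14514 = 10122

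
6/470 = 3/235 = 0.01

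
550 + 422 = 972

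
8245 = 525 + 7720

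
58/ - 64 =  - 1 + 3/32 = - 0.91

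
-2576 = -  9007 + 6431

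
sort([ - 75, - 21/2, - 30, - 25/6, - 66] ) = [-75,  -  66, -30 , - 21/2, - 25/6 ] 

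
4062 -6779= - 2717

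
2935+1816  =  4751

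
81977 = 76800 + 5177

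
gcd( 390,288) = 6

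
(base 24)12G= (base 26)og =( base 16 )280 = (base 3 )212201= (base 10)640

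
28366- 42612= - 14246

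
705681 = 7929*89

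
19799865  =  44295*447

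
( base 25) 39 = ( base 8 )124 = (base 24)3c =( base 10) 84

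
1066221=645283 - - 420938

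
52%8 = 4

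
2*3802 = 7604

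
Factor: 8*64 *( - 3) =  -2^9 * 3^1 = -  1536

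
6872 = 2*3436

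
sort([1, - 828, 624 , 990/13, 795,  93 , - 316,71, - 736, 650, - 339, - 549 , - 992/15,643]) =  [ - 828, - 736, - 549, - 339, -316,  -  992/15, 1,71,990/13 , 93,624,643,650 , 795 ] 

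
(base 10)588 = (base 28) l0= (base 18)1ec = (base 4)21030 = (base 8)1114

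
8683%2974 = 2735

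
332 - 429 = -97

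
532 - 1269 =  - 737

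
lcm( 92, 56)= 1288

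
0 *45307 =0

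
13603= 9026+4577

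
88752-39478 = 49274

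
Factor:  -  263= -263^1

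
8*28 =224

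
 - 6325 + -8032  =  - 14357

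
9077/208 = 43 + 133/208  =  43.64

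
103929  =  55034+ 48895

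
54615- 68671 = -14056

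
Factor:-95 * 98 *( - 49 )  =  2^1*5^1 * 7^4*19^1 = 456190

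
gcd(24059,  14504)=49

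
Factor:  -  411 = - 3^1 * 137^1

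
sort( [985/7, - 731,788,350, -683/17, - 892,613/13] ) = [  -  892, - 731, - 683/17,613/13, 985/7,350, 788 ]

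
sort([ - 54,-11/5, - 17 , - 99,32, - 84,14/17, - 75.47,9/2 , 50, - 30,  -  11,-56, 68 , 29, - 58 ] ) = [ - 99 , - 84, - 75.47, - 58,- 56 ,- 54, - 30 ,-17, - 11,-11/5,14/17, 9/2,29, 32, 50,68 ]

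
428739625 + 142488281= 571227906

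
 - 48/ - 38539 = 48/38539 = 0.00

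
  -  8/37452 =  - 1 + 9361/9363 = - 0.00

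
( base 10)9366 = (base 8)22226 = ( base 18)1AG6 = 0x2496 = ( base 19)16hi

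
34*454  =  15436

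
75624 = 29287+46337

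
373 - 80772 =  - 80399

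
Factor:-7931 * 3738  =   - 2^1*  3^1 * 7^2*11^1 * 89^1 * 103^1 = -29646078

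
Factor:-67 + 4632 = 5^1 * 11^1*83^1 = 4565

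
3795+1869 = 5664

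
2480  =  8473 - 5993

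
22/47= 22/47  =  0.47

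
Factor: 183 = 3^1*61^1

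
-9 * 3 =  - 27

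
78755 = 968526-889771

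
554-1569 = -1015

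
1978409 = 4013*493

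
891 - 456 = 435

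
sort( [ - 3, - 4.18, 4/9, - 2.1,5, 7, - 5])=[-5, - 4.18, - 3, - 2.1 , 4/9,5,7]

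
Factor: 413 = 7^1 * 59^1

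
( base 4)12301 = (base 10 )433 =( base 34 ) cp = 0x1B1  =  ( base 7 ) 1156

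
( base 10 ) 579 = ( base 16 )243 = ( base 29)JS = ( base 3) 210110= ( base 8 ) 1103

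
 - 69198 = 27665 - 96863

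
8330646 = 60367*138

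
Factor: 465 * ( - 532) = -2^2*3^1*5^1*7^1 * 19^1 * 31^1=- 247380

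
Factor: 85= 5^1 * 17^1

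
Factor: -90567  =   - 3^2*29^1*347^1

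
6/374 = 3/187 = 0.02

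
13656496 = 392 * 34838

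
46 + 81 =127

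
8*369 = 2952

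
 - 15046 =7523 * ( - 2 )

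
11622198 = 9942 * 1169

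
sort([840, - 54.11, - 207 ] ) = [  -  207,-54.11,  840 ] 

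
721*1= 721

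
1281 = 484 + 797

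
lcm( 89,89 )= 89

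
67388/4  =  16847  =  16847.00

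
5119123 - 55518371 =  - 50399248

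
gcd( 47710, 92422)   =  2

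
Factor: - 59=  - 59^1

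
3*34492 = 103476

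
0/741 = 0= 0.00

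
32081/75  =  427 + 56/75 = 427.75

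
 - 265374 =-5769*46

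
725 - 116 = 609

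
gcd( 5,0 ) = 5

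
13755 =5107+8648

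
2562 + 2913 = 5475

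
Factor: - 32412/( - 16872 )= 2^( - 1)*19^( - 1 )*73^1 = 73/38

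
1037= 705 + 332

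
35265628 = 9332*3779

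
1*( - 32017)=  - 32017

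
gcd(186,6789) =93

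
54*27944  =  1508976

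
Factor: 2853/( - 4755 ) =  - 3/5 =- 3^1*5^( - 1) 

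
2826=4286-1460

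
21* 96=2016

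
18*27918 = 502524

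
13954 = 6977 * 2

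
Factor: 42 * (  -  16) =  -672=- 2^5*3^1*7^1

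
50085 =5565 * 9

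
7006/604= 3503/302 = 11.60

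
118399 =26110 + 92289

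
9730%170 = 40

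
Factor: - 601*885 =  - 3^1 * 5^1*59^1 * 601^1= - 531885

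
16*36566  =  585056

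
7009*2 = 14018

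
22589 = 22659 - 70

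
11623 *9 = 104607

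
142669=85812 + 56857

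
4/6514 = 2/3257 = 0.00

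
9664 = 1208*8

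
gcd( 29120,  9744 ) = 112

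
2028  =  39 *52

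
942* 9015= 8492130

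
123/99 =41/33 = 1.24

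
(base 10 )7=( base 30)7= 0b111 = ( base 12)7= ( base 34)7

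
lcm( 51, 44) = 2244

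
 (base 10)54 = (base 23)28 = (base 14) 3c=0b110110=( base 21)2c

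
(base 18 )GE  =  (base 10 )302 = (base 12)212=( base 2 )100101110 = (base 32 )9E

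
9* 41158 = 370422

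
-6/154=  - 3/77  =  -  0.04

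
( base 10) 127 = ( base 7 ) 241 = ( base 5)1002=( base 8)177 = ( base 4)1333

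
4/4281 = 4/4281 = 0.00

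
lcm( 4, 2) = 4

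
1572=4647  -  3075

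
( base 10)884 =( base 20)244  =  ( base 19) 28a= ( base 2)1101110100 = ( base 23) 1FA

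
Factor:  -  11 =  - 11^1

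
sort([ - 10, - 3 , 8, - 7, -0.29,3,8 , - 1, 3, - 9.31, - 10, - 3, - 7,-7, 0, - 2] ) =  [ - 10,- 10, - 9.31, - 7, - 7, - 7, - 3, - 3, - 2,-1 , - 0.29,0,  3,3,  8,8]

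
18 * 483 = 8694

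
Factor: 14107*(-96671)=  - 1363737797 = -  14107^1*96671^1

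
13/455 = 1/35 = 0.03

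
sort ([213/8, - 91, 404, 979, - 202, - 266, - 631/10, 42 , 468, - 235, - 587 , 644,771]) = [ - 587, - 266, -235,- 202, - 91, - 631/10,213/8,42,404, 468,644,771,979 ]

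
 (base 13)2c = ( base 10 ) 38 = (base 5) 123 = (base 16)26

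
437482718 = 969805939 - 532323221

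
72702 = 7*10386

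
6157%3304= 2853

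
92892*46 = 4273032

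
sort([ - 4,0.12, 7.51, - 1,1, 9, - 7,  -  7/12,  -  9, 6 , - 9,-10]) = [ - 10,  -  9, - 9, - 7, - 4, - 1, - 7/12, 0.12,1,6,7.51,9] 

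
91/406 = 13/58 = 0.22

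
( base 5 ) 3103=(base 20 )103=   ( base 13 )250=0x193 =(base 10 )403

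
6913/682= 10  +  3/22 = 10.14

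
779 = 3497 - 2718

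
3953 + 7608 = 11561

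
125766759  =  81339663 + 44427096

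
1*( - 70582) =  - 70582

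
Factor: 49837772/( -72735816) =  - 12459443/18183954= -2^( - 1)*3^( - 1)*59^1* 163^( - 1) * 18593^( - 1 ) * 211177^1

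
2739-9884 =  - 7145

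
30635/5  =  6127 = 6127.00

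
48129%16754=14621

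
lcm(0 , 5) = 0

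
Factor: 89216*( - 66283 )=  - 5913504128 = - 2^7*7^1* 17^2*41^1*557^1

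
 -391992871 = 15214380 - 407207251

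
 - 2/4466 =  -1/2233 = - 0.00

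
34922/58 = 602 + 3/29 = 602.10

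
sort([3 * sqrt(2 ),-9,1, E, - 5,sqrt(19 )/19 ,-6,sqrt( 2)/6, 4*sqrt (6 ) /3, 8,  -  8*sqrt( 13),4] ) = [- 8 * sqrt( 13 ), -9,  -  6, - 5,sqrt ( 19)/19,  sqrt( 2 )/6,1,E,4 * sqrt( 6 ) /3, 4,3*sqrt(2),8 ] 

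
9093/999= 9 + 34/333 = 9.10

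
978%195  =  3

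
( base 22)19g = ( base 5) 10243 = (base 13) 419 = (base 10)698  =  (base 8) 1272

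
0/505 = 0 =0.00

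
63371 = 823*77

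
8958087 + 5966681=14924768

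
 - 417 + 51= -366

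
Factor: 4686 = 2^1*3^1*11^1*71^1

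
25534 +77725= 103259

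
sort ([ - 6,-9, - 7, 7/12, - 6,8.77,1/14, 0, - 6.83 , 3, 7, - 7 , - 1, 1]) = [ - 9,-7, - 7,-6.83, -6,  -  6, - 1,0,1/14, 7/12, 1, 3 , 7, 8.77]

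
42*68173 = 2863266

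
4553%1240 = 833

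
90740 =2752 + 87988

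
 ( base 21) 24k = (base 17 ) 370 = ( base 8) 1732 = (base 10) 986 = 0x3DA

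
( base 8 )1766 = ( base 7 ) 2646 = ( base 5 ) 13024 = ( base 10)1014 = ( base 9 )1346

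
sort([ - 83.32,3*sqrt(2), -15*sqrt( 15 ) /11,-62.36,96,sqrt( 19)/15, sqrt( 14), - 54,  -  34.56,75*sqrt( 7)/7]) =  [ - 83.32,-62.36, - 54, - 34.56, - 15*sqrt( 15) /11, sqrt( 19) /15,sqrt( 14 ),3*sqrt ( 2),75*sqrt(7) /7,96 ]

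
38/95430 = 19/47715 = 0.00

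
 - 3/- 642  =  1/214 = 0.00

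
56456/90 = 627 + 13/45 = 627.29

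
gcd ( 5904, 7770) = 6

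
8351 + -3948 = 4403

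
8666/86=4333/43=100.77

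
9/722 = 9/722 = 0.01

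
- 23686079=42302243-65988322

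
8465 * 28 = 237020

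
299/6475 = 299/6475 = 0.05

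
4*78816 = 315264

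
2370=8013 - 5643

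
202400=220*920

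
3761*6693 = 25172373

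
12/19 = 12/19 = 0.63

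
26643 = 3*8881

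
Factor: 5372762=2^1*2686381^1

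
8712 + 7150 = 15862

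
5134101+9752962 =14887063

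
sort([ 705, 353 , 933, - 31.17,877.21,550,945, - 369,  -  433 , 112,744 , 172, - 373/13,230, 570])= [-433, - 369, -31.17,-373/13, 112 , 172, 230,353, 550, 570, 705, 744,877.21,933,945]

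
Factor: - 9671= - 19^1*509^1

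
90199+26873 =117072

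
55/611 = 55/611 = 0.09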